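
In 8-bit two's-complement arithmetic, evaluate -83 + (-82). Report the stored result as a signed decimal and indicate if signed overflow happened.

91; overflow

-83 → 10101101
-82 → 10101110
  10101101
+ 10101110
= 01011011  (discard carry-out 1)
Result 01011011: MSB = 0 → value 91.
Both addends are negative but the stored result is non-negative: signed overflow. The true value -83 + (-82) = -165 lies outside [-128, 127].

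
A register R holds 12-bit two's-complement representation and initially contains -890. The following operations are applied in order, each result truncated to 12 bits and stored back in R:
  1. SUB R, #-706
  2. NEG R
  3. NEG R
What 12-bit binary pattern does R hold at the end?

111101001000

Start: R = -890 = 110010000110.
R = -890 − (-706) = -184 = 111101001000
R = −(-184) = 184 = 000010111000
R = −(184) = -184 = 111101001000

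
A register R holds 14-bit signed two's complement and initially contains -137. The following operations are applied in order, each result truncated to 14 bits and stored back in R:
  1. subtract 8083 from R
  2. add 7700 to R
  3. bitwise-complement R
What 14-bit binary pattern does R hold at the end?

00001000000111

Start: R = -137 = 11111101110111.
R = -137 − 8083 = -8220; wraps to 8164 = 01111111100100
R = 8164 + 7700 = 15864; wraps to -520 = 11110111111000
R = NOT 11110111111000 = 00001000000111 = 519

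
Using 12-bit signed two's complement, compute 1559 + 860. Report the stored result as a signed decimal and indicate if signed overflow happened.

1559 → 011000010111
860 → 001101011100
  011000010111
+ 001101011100
= 100101110011
Result 100101110011: MSB = 1 → 2419 − 4096 = -1677.
Both addends are non-negative but the stored result is negative: signed overflow. The true value 1559 + 860 = 2419 lies outside [-2048, 2047].

-1677; overflow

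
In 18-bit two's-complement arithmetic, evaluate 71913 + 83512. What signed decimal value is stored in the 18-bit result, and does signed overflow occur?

71913 → 010001100011101001
83512 → 010100011000111000
  010001100011101001
+ 010100011000111000
= 100101111100100001
Result 100101111100100001: MSB = 1 → 155425 − 262144 = -106719.
Both addends are non-negative but the stored result is negative: signed overflow. The true value 71913 + 83512 = 155425 lies outside [-131072, 131071].

-106719; overflow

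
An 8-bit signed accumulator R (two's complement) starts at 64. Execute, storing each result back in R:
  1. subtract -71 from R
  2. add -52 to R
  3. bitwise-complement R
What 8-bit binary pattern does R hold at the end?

10101100

Start: R = 64 = 01000000.
R = 64 − (-71) = 135; wraps to -121 = 10000111
R = -121 + (-52) = -173; wraps to 83 = 01010011
R = NOT 01010011 = 10101100 = -84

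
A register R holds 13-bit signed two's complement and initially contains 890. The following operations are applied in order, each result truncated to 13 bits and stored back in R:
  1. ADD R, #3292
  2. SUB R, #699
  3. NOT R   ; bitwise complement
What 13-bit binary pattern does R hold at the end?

1001001100100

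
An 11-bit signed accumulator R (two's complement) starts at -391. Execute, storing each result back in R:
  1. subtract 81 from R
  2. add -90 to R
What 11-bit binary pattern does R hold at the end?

10111001110

Start: R = -391 = 11001111001.
R = -391 − 81 = -472 = 11000101000
R = -472 + (-90) = -562 = 10111001110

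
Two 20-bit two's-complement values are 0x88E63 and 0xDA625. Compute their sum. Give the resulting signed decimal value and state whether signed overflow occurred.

406664; overflow

0x88E63 = 10001000111001100011 = -487837 (signed)
0xDA625 = 11011010011000100101 = -154075 (signed)
  10001000111001100011
+ 11011010011000100101
= 01100011010010001000  (discard carry-out 1)
Result 01100011010010001000: MSB = 0 → value 406664.
Both addends are negative but the stored result is non-negative: signed overflow. The true value -487837 + (-154075) = -641912 lies outside [-524288, 524287].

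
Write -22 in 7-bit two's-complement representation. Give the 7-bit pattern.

1101010

|-22| = 22 = 0010110 in 7 bits.
Invert the bits: 1101001. Add 1: 1101010.
Check: 1101010 reads as 106 − 128 = -22.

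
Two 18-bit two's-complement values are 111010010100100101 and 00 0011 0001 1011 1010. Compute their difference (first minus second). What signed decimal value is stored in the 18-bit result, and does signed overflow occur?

111010010100100101 = -23259 (signed)
00 0011 0001 1011 1010 → 000011000110111010 = 12730 (signed)
Subtract via negate-and-add: invert 000011000110111010 + 1 = 111100111001000110 (i.e. -12730).
  111010010100100101
+ 111100111001000110
= 110111001101101011  (discard carry-out 1)
Result 110111001101101011: MSB = 1 → 226155 − 262144 = -35989.
Both addends (after negating the subtrahend) are negative and so is the stored result: no signed overflow.

-35989; no overflow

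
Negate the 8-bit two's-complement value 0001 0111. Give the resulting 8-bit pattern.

11101001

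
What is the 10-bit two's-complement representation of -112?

|-112| = 112 = 0001110000 in 10 bits.
Invert the bits: 1110001111. Add 1: 1110010000.

1110010000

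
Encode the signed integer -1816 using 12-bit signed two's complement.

|-1816| = 1816 = 011100011000 in 12 bits.
Invert the bits: 100011100111. Add 1: 100011101000.
Check: 100011101000 reads as 2280 − 4096 = -1816.

100011101000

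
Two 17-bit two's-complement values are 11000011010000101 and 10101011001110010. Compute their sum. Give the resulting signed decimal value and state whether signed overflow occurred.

11000011010000101 = -31099 (signed)
10101011001110010 = -43406 (signed)
  11000011010000101
+ 10101011001110010
= 01101110011110111  (discard carry-out 1)
Result 01101110011110111: MSB = 0 → value 56567.
Both addends are negative but the stored result is non-negative: signed overflow. The true value -31099 + (-43406) = -74505 lies outside [-65536, 65535].

56567; overflow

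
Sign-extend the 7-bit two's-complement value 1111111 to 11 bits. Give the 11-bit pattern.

11111111111

MSB of 1111111 is 1; replicate it into the new high bits.
1111|1111111 → 11111111111 (still -1).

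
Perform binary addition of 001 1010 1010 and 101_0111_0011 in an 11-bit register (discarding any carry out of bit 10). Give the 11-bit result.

  00110101010
+ 10101110011
= 11100011101

11100011101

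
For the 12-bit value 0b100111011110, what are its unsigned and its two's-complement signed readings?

unsigned = 2526, signed = -1570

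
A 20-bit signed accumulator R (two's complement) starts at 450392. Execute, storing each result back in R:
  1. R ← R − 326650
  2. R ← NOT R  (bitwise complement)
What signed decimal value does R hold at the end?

-123743

Start: R = 450392 = 01101101111101011000.
R = 450392 − 326650 = 123742 = 00011110001101011110
R = NOT 00011110001101011110 = 11100001110010100001 = -123743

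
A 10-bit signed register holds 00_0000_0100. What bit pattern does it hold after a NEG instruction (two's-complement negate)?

Invert: 1111111011. Add 1: 1111111100.

1111111100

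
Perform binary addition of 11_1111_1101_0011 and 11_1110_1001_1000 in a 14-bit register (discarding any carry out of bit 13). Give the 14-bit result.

  11111111010011
+ 11111010011000
= 11111001101011  (discard carry-out 1)

11111001101011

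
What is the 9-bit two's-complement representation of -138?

101110110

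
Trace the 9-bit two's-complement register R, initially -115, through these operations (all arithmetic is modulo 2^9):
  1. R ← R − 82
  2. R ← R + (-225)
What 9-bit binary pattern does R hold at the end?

Start: R = -115 = 110001101.
R = -115 − 82 = -197 = 100111011
R = -197 + (-225) = -422; wraps to 90 = 001011010

001011010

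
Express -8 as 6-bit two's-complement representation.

|-8| = 8 = 001000 in 6 bits.
Invert the bits: 110111. Add 1: 111000.

111000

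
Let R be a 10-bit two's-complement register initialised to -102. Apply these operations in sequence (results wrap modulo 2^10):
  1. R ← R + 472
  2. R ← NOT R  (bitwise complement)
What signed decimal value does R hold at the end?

Start: R = -102 = 1110011010.
R = -102 + 472 = 370 = 0101110010
R = NOT 0101110010 = 1010001101 = -371

-371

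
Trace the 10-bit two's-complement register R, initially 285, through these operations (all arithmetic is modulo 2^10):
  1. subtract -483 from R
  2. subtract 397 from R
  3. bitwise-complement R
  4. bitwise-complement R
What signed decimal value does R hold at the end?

371

Start: R = 285 = 0100011101.
R = 285 − (-483) = 768; wraps to -256 = 1100000000
R = -256 − 397 = -653; wraps to 371 = 0101110011
R = NOT 0101110011 = 1010001100 = -372
R = NOT 1010001100 = 0101110011 = 371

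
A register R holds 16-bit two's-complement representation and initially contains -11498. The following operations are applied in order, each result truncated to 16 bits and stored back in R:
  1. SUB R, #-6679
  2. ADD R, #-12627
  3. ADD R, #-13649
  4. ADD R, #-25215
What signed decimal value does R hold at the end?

9226

Start: R = -11498 = 1101001100010110.
R = -11498 − (-6679) = -4819 = 1110110100101101
R = -4819 + (-12627) = -17446 = 1011101111011010
R = -17446 + (-13649) = -31095 = 1000011010001001
R = -31095 + (-25215) = -56310; wraps to 9226 = 0010010000001010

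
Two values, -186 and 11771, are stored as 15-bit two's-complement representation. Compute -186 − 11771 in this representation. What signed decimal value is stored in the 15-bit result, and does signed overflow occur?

-186 → 111111101000110
11771 → 010110111111011
Subtract via negate-and-add: invert 010110111111011 + 1 = 101001000000101 (i.e. -11771).
  111111101000110
+ 101001000000101
= 101000101001011  (discard carry-out 1)
Result 101000101001011: MSB = 1 → 20811 − 32768 = -11957.
Both addends (after negating the subtrahend) are negative and so is the stored result: no signed overflow.

-11957; no overflow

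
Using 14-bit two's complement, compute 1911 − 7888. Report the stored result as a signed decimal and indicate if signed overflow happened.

1911 → 00011101110111
7888 → 01111011010000
Subtract via negate-and-add: invert 01111011010000 + 1 = 10000100110000 (i.e. -7888).
  00011101110111
+ 10000100110000
= 10100010100111
Result 10100010100111: MSB = 1 → 10407 − 16384 = -5977.
Addends (after negating the subtrahend) have opposite signs, so signed overflow cannot occur.

-5977; no overflow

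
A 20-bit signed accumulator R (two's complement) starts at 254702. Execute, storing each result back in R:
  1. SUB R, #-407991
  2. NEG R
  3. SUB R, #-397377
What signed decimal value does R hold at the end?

Start: R = 254702 = 00111110001011101110.
R = 254702 − (-407991) = 662693; wraps to -385883 = 10100001110010100101
R = −(-385883) = 385883 = 01011110001101011011
R = 385883 − (-397377) = 783260; wraps to -265316 = 10111111001110011100

-265316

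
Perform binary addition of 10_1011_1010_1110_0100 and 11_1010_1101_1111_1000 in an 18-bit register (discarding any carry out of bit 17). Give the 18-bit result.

  101011101011100100
+ 111010110111111000
= 100110100011011100  (discard carry-out 1)

100110100011011100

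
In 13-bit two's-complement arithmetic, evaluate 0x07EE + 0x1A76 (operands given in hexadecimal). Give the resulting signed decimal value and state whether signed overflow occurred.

0x07EE = 0011111101110 = 2030 (signed)
0x1A76 = 1101001110110 = -1418 (signed)
  0011111101110
+ 1101001110110
= 0001001100100  (discard carry-out 1)
Result 0001001100100: MSB = 0 → value 612.
Addends have opposite signs, so signed overflow cannot occur.

612; no overflow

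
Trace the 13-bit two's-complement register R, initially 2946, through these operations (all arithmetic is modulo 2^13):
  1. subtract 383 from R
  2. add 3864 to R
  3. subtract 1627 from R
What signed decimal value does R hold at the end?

-3392

Start: R = 2946 = 0101110000010.
R = 2946 − 383 = 2563 = 0101000000011
R = 2563 + 3864 = 6427; wraps to -1765 = 1100100011011
R = -1765 − 1627 = -3392 = 1001011000000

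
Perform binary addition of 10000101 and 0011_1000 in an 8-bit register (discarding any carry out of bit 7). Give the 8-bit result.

  10000101
+ 00111000
= 10111101

10111101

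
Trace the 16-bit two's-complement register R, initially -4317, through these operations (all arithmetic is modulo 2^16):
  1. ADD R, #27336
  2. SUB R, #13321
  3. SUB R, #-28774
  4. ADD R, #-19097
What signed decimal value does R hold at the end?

19375

Start: R = -4317 = 1110111100100011.
R = -4317 + 27336 = 23019 = 0101100111101011
R = 23019 − 13321 = 9698 = 0010010111100010
R = 9698 − (-28774) = 38472; wraps to -27064 = 1001011001001000
R = -27064 + (-19097) = -46161; wraps to 19375 = 0100101110101111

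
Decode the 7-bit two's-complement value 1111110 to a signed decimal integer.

MSB is 1, so the value is negative.
Invert: 0000001. Add 1: 0000010 = 2. So the value is −2.

-2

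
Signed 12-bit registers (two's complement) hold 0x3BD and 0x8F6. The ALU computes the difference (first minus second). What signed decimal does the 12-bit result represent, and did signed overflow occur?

-1337; overflow

0x3BD = 001110111101 = 957 (signed)
0x8F6 = 100011110110 = -1802 (signed)
Subtract via negate-and-add: invert 100011110110 + 1 = 011100001010 (i.e. 1802).
  001110111101
+ 011100001010
= 101011000111
Result 101011000111: MSB = 1 → 2759 − 4096 = -1337.
Both addends (after negating the subtrahend) are non-negative but the stored result is negative: signed overflow. The true value 957 − (-1802) = 2759 lies outside [-2048, 2047].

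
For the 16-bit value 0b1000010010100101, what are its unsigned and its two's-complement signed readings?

unsigned = 33957, signed = -31579

Unsigned: 1000010010100101 = 33957.
Signed: MSB=1 → 33957 − 65536 = -31579.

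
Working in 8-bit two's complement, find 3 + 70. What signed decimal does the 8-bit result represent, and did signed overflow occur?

73; no overflow

3 → 00000011
70 → 01000110
  00000011
+ 01000110
= 01001001
Result 01001001: MSB = 0 → value 73.
Both addends are non-negative and so is the stored result: no signed overflow.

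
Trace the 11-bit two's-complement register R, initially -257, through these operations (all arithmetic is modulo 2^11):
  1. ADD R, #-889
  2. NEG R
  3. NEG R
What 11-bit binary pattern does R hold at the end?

01110000110

Start: R = -257 = 11011111111.
R = -257 + (-889) = -1146; wraps to 902 = 01110000110
R = −(902) = -902 = 10001111010
R = −(-902) = 902 = 01110000110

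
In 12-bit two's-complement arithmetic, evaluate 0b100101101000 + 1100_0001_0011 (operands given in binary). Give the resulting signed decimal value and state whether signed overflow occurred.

1403; overflow

0b100101101000 → 100101101000 = -1688 (signed)
1100_0001_0011 → 110000010011 = -1005 (signed)
  100101101000
+ 110000010011
= 010101111011  (discard carry-out 1)
Result 010101111011: MSB = 0 → value 1403.
Both addends are negative but the stored result is non-negative: signed overflow. The true value -1688 + (-1005) = -2693 lies outside [-2048, 2047].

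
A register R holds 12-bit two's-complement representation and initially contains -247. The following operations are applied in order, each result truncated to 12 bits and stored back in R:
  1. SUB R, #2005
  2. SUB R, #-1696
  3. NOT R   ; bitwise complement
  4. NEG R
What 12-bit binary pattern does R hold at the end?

Start: R = -247 = 111100001001.
R = -247 − 2005 = -2252; wraps to 1844 = 011100110100
R = 1844 − (-1696) = 3540; wraps to -556 = 110111010100
R = NOT 110111010100 = 001000101011 = 555
R = −(555) = -555 = 110111010101

110111010101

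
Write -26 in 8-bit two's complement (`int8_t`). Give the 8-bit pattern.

|-26| = 26 = 00011010 in 8 bits.
Invert the bits: 11100101. Add 1: 11100110.

11100110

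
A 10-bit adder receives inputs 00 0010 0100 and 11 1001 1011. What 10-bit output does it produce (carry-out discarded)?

  0000100100
+ 1110011011
= 1110111111

1110111111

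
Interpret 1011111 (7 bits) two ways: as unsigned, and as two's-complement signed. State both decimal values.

Unsigned: 1011111 = 95.
Signed: MSB=1 → 95 − 128 = -33.

unsigned = 95, signed = -33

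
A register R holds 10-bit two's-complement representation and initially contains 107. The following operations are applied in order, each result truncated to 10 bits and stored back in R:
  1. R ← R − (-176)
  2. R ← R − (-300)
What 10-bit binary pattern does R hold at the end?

Start: R = 107 = 0001101011.
R = 107 − (-176) = 283 = 0100011011
R = 283 − (-300) = 583; wraps to -441 = 1001000111

1001000111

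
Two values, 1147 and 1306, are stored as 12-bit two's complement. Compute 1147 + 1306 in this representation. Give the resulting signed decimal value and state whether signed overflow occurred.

1147 → 010001111011
1306 → 010100011010
  010001111011
+ 010100011010
= 100110010101
Result 100110010101: MSB = 1 → 2453 − 4096 = -1643.
Both addends are non-negative but the stored result is negative: signed overflow. The true value 1147 + 1306 = 2453 lies outside [-2048, 2047].

-1643; overflow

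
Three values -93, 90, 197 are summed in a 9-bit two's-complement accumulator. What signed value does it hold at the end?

-93 + 90 = -3 (111111101)
-3 + 197 = 194 (011000010)

194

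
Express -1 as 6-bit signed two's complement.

|-1| = 1 = 000001 in 6 bits.
Invert the bits: 111110. Add 1: 111111.
Check: 111111 reads as 63 − 64 = -1.

111111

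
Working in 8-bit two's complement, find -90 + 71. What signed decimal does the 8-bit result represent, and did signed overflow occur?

-19; no overflow

-90 → 10100110
71 → 01000111
  10100110
+ 01000111
= 11101101
Result 11101101: MSB = 1 → 237 − 256 = -19.
Addends have opposite signs, so signed overflow cannot occur.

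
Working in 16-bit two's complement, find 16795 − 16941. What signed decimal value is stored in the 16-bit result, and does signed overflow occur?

16795 → 0100000110011011
16941 → 0100001000101101
Subtract via negate-and-add: invert 0100001000101101 + 1 = 1011110111010011 (i.e. -16941).
  0100000110011011
+ 1011110111010011
= 1111111101101110
Result 1111111101101110: MSB = 1 → 65390 − 65536 = -146.
Addends (after negating the subtrahend) have opposite signs, so signed overflow cannot occur.

-146; no overflow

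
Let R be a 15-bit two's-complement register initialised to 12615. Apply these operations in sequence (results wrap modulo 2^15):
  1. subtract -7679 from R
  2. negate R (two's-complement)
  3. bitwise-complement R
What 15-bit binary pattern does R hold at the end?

100111101000101

Start: R = 12615 = 011000101000111.
R = 12615 − (-7679) = 20294; wraps to -12474 = 100111101000110
R = −(-12474) = 12474 = 011000010111010
R = NOT 011000010111010 = 100111101000101 = -12475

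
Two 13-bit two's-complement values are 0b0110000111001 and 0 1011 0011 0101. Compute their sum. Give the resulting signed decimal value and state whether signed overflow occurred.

0b0110000111001 → 0110000111001 = 3129 (signed)
0 1011 0011 0101 → 0101100110101 = 2869 (signed)
  0110000111001
+ 0101100110101
= 1011101101110
Result 1011101101110: MSB = 1 → 5998 − 8192 = -2194.
Both addends are non-negative but the stored result is negative: signed overflow. The true value 3129 + 2869 = 5998 lies outside [-4096, 4095].

-2194; overflow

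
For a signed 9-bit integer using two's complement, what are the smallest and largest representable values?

Minimum: −2^8 = -256.
Maximum: 2^8 − 1 = 255.

min = -256, max = 255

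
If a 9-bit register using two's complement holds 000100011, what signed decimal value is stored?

35

MSB is 0, so the value is non-negative: 000100011 = 35.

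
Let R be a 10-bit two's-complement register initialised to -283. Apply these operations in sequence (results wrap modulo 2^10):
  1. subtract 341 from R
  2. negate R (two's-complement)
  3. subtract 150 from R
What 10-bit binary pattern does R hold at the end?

Start: R = -283 = 1011100101.
R = -283 − 341 = -624; wraps to 400 = 0110010000
R = −(400) = -400 = 1001110000
R = -400 − 150 = -550; wraps to 474 = 0111011010

0111011010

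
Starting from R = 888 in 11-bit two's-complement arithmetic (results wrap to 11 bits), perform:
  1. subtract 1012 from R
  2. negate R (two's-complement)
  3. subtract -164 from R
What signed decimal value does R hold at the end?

288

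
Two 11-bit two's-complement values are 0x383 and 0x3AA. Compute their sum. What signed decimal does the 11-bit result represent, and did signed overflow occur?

-211; overflow

0x383 = 01110000011 = 899 (signed)
0x3AA = 01110101010 = 938 (signed)
  01110000011
+ 01110101010
= 11100101101
Result 11100101101: MSB = 1 → 1837 − 2048 = -211.
Both addends are non-negative but the stored result is negative: signed overflow. The true value 899 + 938 = 1837 lies outside [-1024, 1023].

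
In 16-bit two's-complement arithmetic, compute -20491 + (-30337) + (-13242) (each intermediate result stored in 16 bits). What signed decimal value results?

1466

-20491 + (-30337) = -50828 → wraps to 14708 (0011100101110100)
14708 + (-13242) = 1466 (0000010110111010)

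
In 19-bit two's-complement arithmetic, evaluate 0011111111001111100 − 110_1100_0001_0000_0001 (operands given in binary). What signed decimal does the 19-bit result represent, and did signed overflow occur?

212347; no overflow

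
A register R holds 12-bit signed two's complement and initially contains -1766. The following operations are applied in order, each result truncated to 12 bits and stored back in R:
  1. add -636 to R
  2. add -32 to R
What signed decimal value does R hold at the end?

1662

Start: R = -1766 = 100100011010.
R = -1766 + (-636) = -2402; wraps to 1694 = 011010011110
R = 1694 + (-32) = 1662 = 011001111110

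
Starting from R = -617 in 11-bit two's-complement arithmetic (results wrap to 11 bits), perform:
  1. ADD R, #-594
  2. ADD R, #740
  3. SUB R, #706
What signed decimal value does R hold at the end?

871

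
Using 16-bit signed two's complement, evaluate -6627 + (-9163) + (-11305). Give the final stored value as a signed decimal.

-6627 + (-9163) = -15790 (1100001001010010)
-15790 + (-11305) = -27095 (1001011000101001)

-27095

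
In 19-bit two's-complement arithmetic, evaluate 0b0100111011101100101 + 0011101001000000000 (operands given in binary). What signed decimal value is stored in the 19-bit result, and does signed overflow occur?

-243355; overflow

0b0100111011101100101 → 0100111011101100101 = 161637 (signed)
0011101001000000000 = 119296 (signed)
  0100111011101100101
+ 0011101001000000000
= 1000100100101100101
Result 1000100100101100101: MSB = 1 → 280933 − 524288 = -243355.
Both addends are non-negative but the stored result is negative: signed overflow. The true value 161637 + 119296 = 280933 lies outside [-262144, 262143].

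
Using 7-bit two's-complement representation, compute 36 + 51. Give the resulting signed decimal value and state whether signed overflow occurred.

-41; overflow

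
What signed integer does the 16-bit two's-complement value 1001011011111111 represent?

MSB is 1, so the value is negative.
Unsigned reading: 38655. Subtract 2^16 = 65536: 38655 − 65536 = -26881.

-26881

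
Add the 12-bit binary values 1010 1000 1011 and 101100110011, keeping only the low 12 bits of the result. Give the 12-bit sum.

  101010001011
+ 101100110011
= 010110111110  (discard carry-out 1)

010110111110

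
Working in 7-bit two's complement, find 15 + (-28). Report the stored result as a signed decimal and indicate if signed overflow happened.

15 → 0001111
-28 → 1100100
  0001111
+ 1100100
= 1110011
Result 1110011: MSB = 1 → 115 − 128 = -13.
Addends have opposite signs, so signed overflow cannot occur.

-13; no overflow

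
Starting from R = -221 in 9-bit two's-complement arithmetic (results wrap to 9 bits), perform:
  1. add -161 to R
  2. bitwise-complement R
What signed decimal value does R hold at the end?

-131

Start: R = -221 = 100100011.
R = -221 + (-161) = -382; wraps to 130 = 010000010
R = NOT 010000010 = 101111101 = -131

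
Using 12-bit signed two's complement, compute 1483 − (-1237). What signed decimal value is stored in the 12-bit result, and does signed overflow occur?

-1376; overflow

1483 → 010111001011
-1237 → 101100101011
Subtract via negate-and-add: invert 101100101011 + 1 = 010011010101 (i.e. 1237).
  010111001011
+ 010011010101
= 101010100000
Result 101010100000: MSB = 1 → 2720 − 4096 = -1376.
Both addends (after negating the subtrahend) are non-negative but the stored result is negative: signed overflow. The true value 1483 − (-1237) = 2720 lies outside [-2048, 2047].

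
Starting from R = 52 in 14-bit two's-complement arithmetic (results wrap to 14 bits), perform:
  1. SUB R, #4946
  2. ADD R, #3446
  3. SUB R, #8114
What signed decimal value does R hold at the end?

6822

Start: R = 52 = 00000000110100.
R = 52 − 4946 = -4894 = 10110011100010
R = -4894 + 3446 = -1448 = 11101001011000
R = -1448 − 8114 = -9562; wraps to 6822 = 01101010100110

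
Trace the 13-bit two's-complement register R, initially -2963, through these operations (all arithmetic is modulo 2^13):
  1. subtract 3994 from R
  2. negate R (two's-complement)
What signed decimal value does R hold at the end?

Start: R = -2963 = 1010001101101.
R = -2963 − 3994 = -6957; wraps to 1235 = 0010011010011
R = −(1235) = -1235 = 1101100101101

-1235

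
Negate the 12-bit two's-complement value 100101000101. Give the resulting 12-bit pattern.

011010111011

Invert: 011010111010. Add 1: 011010111011.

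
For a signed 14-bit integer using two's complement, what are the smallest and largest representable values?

min = -8192, max = 8191

Minimum: −2^13 = -8192.
Maximum: 2^13 − 1 = 8191.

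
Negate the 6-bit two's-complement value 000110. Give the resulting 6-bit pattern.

111010

Invert: 111001. Add 1: 111010.
Check: 000110 = 6, 111010 = -6.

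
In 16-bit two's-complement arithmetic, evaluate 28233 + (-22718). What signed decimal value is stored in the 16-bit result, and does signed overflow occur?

28233 → 0110111001001001
-22718 → 1010011101000010
  0110111001001001
+ 1010011101000010
= 0001010110001011  (discard carry-out 1)
Result 0001010110001011: MSB = 0 → value 5515.
Addends have opposite signs, so signed overflow cannot occur.

5515; no overflow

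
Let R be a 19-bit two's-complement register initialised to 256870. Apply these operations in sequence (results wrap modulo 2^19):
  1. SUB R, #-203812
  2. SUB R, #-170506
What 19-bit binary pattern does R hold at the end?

0011010000110010100

Start: R = 256870 = 0111110101101100110.
R = 256870 − (-203812) = 460682; wraps to -63606 = 1110000011110001010
R = -63606 − (-170506) = 106900 = 0011010000110010100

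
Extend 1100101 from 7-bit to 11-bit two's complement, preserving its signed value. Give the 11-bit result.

11111100101

MSB of 1100101 is 1; replicate it into the new high bits.
1111|1100101 → 11111100101 (still -27).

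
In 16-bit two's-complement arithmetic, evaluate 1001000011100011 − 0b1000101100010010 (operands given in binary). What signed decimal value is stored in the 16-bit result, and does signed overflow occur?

1001000011100011 = -28445 (signed)
0b1000101100010010 → 1000101100010010 = -29934 (signed)
Subtract via negate-and-add: invert 1000101100010010 + 1 = 0111010011101110 (i.e. 29934).
  1001000011100011
+ 0111010011101110
= 0000010111010001  (discard carry-out 1)
Result 0000010111010001: MSB = 0 → value 1489.
Addends (after negating the subtrahend) have opposite signs, so signed overflow cannot occur.

1489; no overflow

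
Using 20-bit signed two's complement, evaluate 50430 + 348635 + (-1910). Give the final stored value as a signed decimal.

397155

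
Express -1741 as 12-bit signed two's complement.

100100110011

|-1741| = 1741 = 011011001101 in 12 bits.
Invert the bits: 100100110010. Add 1: 100100110011.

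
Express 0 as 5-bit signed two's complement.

00000

0 is non-negative, so write it directly in 5 bits: 00000.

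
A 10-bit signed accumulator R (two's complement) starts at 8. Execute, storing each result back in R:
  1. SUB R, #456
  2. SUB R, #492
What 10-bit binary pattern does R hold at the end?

Start: R = 8 = 0000001000.
R = 8 − 456 = -448 = 1001000000
R = -448 − 492 = -940; wraps to 84 = 0001010100

0001010100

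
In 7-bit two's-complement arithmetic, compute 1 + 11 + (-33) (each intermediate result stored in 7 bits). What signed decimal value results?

-21

1 + 11 = 12 (0001100)
12 + (-33) = -21 (1101011)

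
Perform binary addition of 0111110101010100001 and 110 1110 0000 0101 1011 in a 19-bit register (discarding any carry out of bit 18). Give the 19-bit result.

0101100101011111100

  0111110101010100001
+ 1101110000001011011
= 0101100101011111100  (discard carry-out 1)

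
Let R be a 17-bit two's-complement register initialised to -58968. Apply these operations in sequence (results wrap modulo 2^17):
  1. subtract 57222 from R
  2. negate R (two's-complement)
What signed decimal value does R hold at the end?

-14882

Start: R = -58968 = 10001100110101000.
R = -58968 − 57222 = -116190; wraps to 14882 = 00011101000100010
R = −(14882) = -14882 = 11100010111011110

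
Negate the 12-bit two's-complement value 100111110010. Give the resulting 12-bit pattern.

011000001110

Invert: 011000001101. Add 1: 011000001110.
Check: 100111110010 = -1550, 011000001110 = 1550.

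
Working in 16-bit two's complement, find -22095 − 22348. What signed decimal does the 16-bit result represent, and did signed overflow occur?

-22095 → 1010100110110001
22348 → 0101011101001100
Subtract via negate-and-add: invert 0101011101001100 + 1 = 1010100010110100 (i.e. -22348).
  1010100110110001
+ 1010100010110100
= 0101001001100101  (discard carry-out 1)
Result 0101001001100101: MSB = 0 → value 21093.
Both addends (after negating the subtrahend) are negative but the stored result is non-negative: signed overflow. The true value -22095 − 22348 = -44443 lies outside [-32768, 32767].

21093; overflow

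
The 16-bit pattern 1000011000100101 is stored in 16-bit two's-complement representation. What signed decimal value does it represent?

MSB is 1, so the value is negative.
Unsigned reading: 34341. Subtract 2^16 = 65536: 34341 − 65536 = -31195.

-31195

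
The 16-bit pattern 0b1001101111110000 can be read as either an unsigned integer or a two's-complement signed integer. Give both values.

unsigned = 39920, signed = -25616

Unsigned: 1001101111110000 = 39920.
Signed: MSB=1 → 39920 − 65536 = -25616.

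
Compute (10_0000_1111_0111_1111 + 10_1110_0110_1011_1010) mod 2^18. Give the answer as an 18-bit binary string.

001111011000111001

  100000111101111111
+ 101110011010111010
= 001111011000111001  (discard carry-out 1)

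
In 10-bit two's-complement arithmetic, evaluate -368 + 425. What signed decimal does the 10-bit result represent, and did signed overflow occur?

-368 → 1010010000
425 → 0110101001
  1010010000
+ 0110101001
= 0000111001  (discard carry-out 1)
Result 0000111001: MSB = 0 → value 57.
Addends have opposite signs, so signed overflow cannot occur.

57; no overflow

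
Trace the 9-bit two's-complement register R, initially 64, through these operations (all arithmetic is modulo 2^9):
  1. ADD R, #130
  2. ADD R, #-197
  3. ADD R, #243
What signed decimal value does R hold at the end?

Start: R = 64 = 001000000.
R = 64 + 130 = 194 = 011000010
R = 194 + (-197) = -3 = 111111101
R = -3 + 243 = 240 = 011110000

240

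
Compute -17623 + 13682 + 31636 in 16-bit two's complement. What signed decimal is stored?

-17623 + 13682 = -3941 (1111000010011011)
-3941 + 31636 = 27695 (0110110000101111)

27695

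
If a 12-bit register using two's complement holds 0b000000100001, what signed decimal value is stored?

MSB is 0, so the value is non-negative: 000000100001 = 33.

33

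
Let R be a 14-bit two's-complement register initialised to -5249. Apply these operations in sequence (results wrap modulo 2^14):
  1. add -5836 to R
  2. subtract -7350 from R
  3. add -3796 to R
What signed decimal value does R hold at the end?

-7531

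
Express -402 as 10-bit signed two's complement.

1001101110

|-402| = 402 = 0110010010 in 10 bits.
Invert the bits: 1001101101. Add 1: 1001101110.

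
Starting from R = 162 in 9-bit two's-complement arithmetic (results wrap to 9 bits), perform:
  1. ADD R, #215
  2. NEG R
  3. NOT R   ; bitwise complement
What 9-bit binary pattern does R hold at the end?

101111000

Start: R = 162 = 010100010.
R = 162 + 215 = 377; wraps to -135 = 101111001
R = −(-135) = 135 = 010000111
R = NOT 010000111 = 101111000 = -136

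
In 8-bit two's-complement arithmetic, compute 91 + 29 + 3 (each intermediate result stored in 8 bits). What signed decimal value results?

91 + 29 = 120 (01111000)
120 + 3 = 123 (01111011)

123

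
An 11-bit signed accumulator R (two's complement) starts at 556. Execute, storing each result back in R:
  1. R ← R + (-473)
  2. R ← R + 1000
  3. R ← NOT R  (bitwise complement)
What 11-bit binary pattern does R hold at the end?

Start: R = 556 = 01000101100.
R = 556 + (-473) = 83 = 00001010011
R = 83 + 1000 = 1083; wraps to -965 = 10000111011
R = NOT 10000111011 = 01111000100 = 964

01111000100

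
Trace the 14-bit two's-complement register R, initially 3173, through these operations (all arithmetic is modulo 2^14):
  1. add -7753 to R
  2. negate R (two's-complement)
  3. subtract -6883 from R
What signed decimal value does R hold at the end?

Start: R = 3173 = 00110001100101.
R = 3173 + (-7753) = -4580 = 10111000011100
R = −(-4580) = 4580 = 01000111100100
R = 4580 − (-6883) = 11463; wraps to -4921 = 10110011000111

-4921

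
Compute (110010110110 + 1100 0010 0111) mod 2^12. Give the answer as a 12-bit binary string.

100011011101

  110010110110
+ 110000100111
= 100011011101  (discard carry-out 1)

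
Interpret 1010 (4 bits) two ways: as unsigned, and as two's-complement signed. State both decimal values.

Unsigned: 1010 = 10.
Signed: MSB=1 → 10 − 16 = -6.

unsigned = 10, signed = -6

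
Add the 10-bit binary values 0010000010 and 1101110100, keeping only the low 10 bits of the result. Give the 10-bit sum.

1111110110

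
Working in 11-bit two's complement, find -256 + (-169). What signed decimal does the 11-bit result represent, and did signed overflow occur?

-425; no overflow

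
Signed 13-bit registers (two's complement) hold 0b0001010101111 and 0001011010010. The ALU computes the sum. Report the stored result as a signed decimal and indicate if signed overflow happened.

0b0001010101111 → 0001010101111 = 687 (signed)
0001011010010 = 722 (signed)
  0001010101111
+ 0001011010010
= 0010110000001
Result 0010110000001: MSB = 0 → value 1409.
Both addends are non-negative and so is the stored result: no signed overflow.

1409; no overflow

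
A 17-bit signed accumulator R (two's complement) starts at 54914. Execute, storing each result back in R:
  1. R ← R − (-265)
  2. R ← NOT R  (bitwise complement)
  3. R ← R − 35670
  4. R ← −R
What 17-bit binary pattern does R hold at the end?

Start: R = 54914 = 01101011010000010.
R = 54914 − (-265) = 55179 = 01101011110001011
R = NOT 01101011110001011 = 10010100001110100 = -55180
R = -55180 − 35670 = -90850; wraps to 40222 = 01001110100011110
R = −(40222) = -40222 = 10110001011100010

10110001011100010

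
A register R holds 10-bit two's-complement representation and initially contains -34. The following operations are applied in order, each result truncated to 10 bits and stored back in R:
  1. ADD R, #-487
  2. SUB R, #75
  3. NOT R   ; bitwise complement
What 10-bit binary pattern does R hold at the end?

1001010011

Start: R = -34 = 1111011110.
R = -34 + (-487) = -521; wraps to 503 = 0111110111
R = 503 − 75 = 428 = 0110101100
R = NOT 0110101100 = 1001010011 = -429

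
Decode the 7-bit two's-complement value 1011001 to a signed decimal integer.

MSB is 1, so the value is negative.
Unsigned reading: 89. Subtract 2^7 = 128: 89 − 128 = -39.

-39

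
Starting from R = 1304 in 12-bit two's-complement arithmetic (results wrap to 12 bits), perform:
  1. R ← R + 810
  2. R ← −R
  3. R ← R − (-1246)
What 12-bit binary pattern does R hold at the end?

110010011100

Start: R = 1304 = 010100011000.
R = 1304 + 810 = 2114; wraps to -1982 = 100001000010
R = −(-1982) = 1982 = 011110111110
R = 1982 − (-1246) = 3228; wraps to -868 = 110010011100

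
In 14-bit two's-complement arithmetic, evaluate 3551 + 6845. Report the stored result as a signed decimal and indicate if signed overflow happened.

3551 → 00110111011111
6845 → 01101010111101
  00110111011111
+ 01101010111101
= 10100010011100
Result 10100010011100: MSB = 1 → 10396 − 16384 = -5988.
Both addends are non-negative but the stored result is negative: signed overflow. The true value 3551 + 6845 = 10396 lies outside [-8192, 8191].

-5988; overflow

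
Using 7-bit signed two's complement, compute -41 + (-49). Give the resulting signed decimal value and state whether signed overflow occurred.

-41 → 1010111
-49 → 1001111
  1010111
+ 1001111
= 0100110  (discard carry-out 1)
Result 0100110: MSB = 0 → value 38.
Both addends are negative but the stored result is non-negative: signed overflow. The true value -41 + (-49) = -90 lies outside [-64, 63].

38; overflow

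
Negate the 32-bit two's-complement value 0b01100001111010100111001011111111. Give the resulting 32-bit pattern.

Invert: 10011110000101011000110100000000. Add 1: 10011110000101011000110100000001.

10011110000101011000110100000001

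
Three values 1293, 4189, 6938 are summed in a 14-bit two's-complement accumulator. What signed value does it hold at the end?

1293 + 4189 = 5482 (01010101101010)
5482 + 6938 = 12420 → wraps to -3964 (11000010000100)

-3964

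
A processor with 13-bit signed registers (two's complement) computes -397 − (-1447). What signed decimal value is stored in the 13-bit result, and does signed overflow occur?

1050; no overflow

-397 → 1111001110011
-1447 → 1101001011001
Subtract via negate-and-add: invert 1101001011001 + 1 = 0010110100111 (i.e. 1447).
  1111001110011
+ 0010110100111
= 0010000011010  (discard carry-out 1)
Result 0010000011010: MSB = 0 → value 1050.
Addends (after negating the subtrahend) have opposite signs, so signed overflow cannot occur.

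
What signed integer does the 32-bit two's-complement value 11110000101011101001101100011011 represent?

MSB is 1, so the value is negative.
Unsigned reading: 4037974811. Subtract 2^32 = 4294967296: 4037974811 − 4294967296 = -256992485.

-256992485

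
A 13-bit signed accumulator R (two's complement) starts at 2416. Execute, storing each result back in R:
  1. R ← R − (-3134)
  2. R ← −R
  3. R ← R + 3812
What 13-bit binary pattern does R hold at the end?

1100100110110

Start: R = 2416 = 0100101110000.
R = 2416 − (-3134) = 5550; wraps to -2642 = 1010110101110
R = −(-2642) = 2642 = 0101001010010
R = 2642 + 3812 = 6454; wraps to -1738 = 1100100110110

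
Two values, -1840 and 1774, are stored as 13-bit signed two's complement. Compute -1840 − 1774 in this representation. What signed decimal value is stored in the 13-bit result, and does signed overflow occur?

-1840 → 1100011010000
1774 → 0011011101110
Subtract via negate-and-add: invert 0011011101110 + 1 = 1100100010010 (i.e. -1774).
  1100011010000
+ 1100100010010
= 1000111100010  (discard carry-out 1)
Result 1000111100010: MSB = 1 → 4578 − 8192 = -3614.
Both addends (after negating the subtrahend) are negative and so is the stored result: no signed overflow.

-3614; no overflow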